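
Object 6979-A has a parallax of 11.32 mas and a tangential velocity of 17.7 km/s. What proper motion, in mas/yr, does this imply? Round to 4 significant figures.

42.27 mas/yr

d = 1/p = 1/0.01132″ = 88.339 pc.
μ = v_t / (4.74 d) = 17.7 / (4.74 × 88.339) = 17.7 / 418.73 = 0.042271 ″/yr = 42.271 mas/yr.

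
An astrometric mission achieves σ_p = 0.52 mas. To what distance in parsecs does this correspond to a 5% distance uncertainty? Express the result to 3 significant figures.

96.2 pc

σ_d/d = σ_p/p, so the condition is σ_p/p ≤ 0.05, i.e. p ≥ σ_p/0.05.
p_min = 0.52/0.05 = 10.4 mas = 0.0104 arcsec.
d_max = 1/p_min = 1/0.0104 = 96.154 pc.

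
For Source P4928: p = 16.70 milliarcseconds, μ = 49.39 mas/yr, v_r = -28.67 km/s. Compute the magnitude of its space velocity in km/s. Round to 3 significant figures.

d = 1/p = 1/0.01670″ = 59.88 pc.
μ = 49.39 mas/yr = 0.04939 ″/yr.
v_t = 4.740 μ d = 4.740 × 0.04939 × 59.88 = 14.018 km/s.
v = √(v_r² + v_t²) = √((-28.67)² + 14.018²) = √1018.47 = 31.913 km/s.

31.9 km/s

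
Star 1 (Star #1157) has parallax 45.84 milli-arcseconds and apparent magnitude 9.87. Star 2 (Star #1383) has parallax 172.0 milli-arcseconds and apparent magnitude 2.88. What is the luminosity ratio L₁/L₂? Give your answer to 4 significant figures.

d₁ = 1/p₁ = 1/0.04584″ = 21.815 pc; d₂ = 1/p₂ = 1/0.1720″ = 5.814 pc.
M₁ = m₁ − 5 log₁₀ d₁ + 5 = 9.87 − 6.6938 + 5 = 8.1762.
M₂ = 2.88 − 3.8224 + 5 = 4.0576.
L₁/L₂ = 10^(0.4(M₂ − M₁)) = 10^(0.4 × (-4.1186)) = 10^(-1.64744) = 0.02252.

L₁/L₂ = 0.02252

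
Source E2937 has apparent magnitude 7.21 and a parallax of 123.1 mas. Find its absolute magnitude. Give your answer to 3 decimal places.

M = 7.661

d = 1/p = 1/0.1231″ = 8.1235 pc.
m − M = 5 log₁₀(8.1235) − 5 = 4.5487 − 5 = -0.4513.
M = m − (m − M) = 7.21 − (-0.4513) = 7.661.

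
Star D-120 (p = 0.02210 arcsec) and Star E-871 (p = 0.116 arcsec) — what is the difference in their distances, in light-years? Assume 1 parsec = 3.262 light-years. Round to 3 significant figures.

119 ly

d_A = 1/0.02210″ = 45.249 pc; d_B = 1/0.1160″ = 8.6207 pc.
|d_B − d_A| = |8.6207 − 45.249| = 36.628 pc = 36.628 × 3.262 ly = 119.48 ly.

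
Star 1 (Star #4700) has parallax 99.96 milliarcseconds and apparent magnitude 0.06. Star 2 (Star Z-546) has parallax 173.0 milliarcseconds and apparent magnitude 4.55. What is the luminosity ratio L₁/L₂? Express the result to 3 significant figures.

L₁/L₂ = 187

d₁ = 1/p₁ = 1/0.09996″ = 10.004 pc; d₂ = 1/p₂ = 1/0.1730″ = 5.7803 pc.
M₁ = m₁ − 5 log₁₀ d₁ + 5 = 0.06 − 5.0009 + 5 = 0.0591.
M₂ = 4.55 − 3.8098 + 5 = 5.7402.
L₁/L₂ = 10^(0.4(M₂ − M₁)) = 10^(0.4 × 5.6811) = 10^2.27244 = 187.26.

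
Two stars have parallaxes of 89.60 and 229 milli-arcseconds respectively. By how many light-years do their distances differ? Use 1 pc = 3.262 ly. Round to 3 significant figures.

22.2 ly

d_A = 1/0.08960″ = 11.161 pc; d_B = 1/0.2290″ = 4.3668 pc.
|d_B − d_A| = |4.3668 − 11.161| = 6.7942 pc = 6.7942 × 3.262 ly = 22.163 ly.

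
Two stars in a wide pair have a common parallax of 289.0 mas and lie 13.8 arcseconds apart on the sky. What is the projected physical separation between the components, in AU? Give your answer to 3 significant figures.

47.8 AU

d = 1/p = 1/0.2890″ = 3.4602 pc.
At distance d (pc), an angle of θ arcsec spans θ·d AU: s = 13.8 × 3.4602 = 47.751 AU.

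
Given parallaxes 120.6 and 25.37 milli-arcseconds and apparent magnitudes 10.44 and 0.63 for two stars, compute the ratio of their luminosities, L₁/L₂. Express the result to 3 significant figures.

L₁/L₂ = 5.27 × 10^-6

d₁ = 1/p₁ = 1/0.1206″ = 8.2919 pc; d₂ = 1/p₂ = 1/0.02537″ = 39.417 pc.
M₁ = m₁ − 5 log₁₀ d₁ + 5 = 10.44 − 4.5933 + 5 = 10.8467.
M₂ = 0.63 − 7.9784 + 5 = -2.3484.
L₁/L₂ = 10^(0.4(M₂ − M₁)) = 10^(0.4 × (-13.1951)) = 10^(-5.27804) = 0.0000052718.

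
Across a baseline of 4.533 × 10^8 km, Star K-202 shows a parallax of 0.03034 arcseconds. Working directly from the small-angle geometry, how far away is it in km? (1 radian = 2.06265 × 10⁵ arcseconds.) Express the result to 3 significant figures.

3.08 × 10^15 km

θ = 0.03034″ = 0.03034/206265 = 1.4709 × 10^-7 rad.
d = B/θ = (4.533 × 10^8) / (1.4709 × 10^-7) = 3.0818 × 10^15 km.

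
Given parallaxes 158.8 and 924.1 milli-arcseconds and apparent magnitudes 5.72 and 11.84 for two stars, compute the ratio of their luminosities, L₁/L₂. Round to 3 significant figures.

d₁ = 1/p₁ = 1/0.1588″ = 6.2972 pc; d₂ = 1/p₂ = 1/0.9241″ = 1.0821 pc.
M₁ = m₁ − 5 log₁₀ d₁ + 5 = 5.72 − 3.9957 + 5 = 6.7243.
M₂ = 11.84 − 0.1713 + 5 = 16.6687.
L₁/L₂ = 10^(0.4(M₂ − M₁)) = 10^(0.4 × 9.9444) = 10^3.97776 = 9500.8.

L₁/L₂ = 9500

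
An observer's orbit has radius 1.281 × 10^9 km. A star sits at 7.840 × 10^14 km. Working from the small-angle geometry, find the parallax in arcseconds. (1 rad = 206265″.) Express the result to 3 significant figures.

θ ≈ B/d = (1.281 × 10^9) / (7.840 × 10^14) = 1.6339 × 10^-6 rad.
In arcseconds: 1.6339 × 10^-6 × 206265 = 0.33702″.

0.337 arcsec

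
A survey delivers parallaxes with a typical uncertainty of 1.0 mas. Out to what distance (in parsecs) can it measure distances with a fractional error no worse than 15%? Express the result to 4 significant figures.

σ_d/d = σ_p/p, so the condition is σ_p/p ≤ 0.15, i.e. p ≥ σ_p/0.15.
p_min = 1.0/0.15 = 6.6667 mas = 0.0066667 arcsec.
d_max = 1/p_min = 1/0.0066667 = 150 pc.

150.0 pc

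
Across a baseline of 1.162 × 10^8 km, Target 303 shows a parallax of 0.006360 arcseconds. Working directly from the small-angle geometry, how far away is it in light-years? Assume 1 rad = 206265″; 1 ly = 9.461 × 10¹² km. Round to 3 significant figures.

398 ly

θ = 0.006360″ = 0.006360/206265 = 3.0834 × 10^-8 rad.
d = B/θ = (1.162 × 10^8) / (3.0834 × 10^-8) = 3.7686 × 10^15 km = (3.7686 × 10^15) / (9.461 × 10^12) ly = 398.33 ly.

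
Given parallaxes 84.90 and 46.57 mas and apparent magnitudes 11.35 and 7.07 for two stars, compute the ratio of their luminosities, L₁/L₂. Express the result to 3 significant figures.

L₁/L₂ = 0.00584

d₁ = 1/p₁ = 1/0.08490″ = 11.779 pc; d₂ = 1/p₂ = 1/0.04657″ = 21.473 pc.
M₁ = m₁ − 5 log₁₀ d₁ + 5 = 11.35 − 5.3555 + 5 = 10.9945.
M₂ = 7.07 − 6.6595 + 5 = 5.4105.
L₁/L₂ = 10^(0.4(M₂ − M₁)) = 10^(0.4 × (-5.5840)) = 10^(-2.23360) = 0.0058398.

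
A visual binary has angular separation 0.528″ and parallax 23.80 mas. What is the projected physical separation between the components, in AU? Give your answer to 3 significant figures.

d = 1/p = 1/0.02380″ = 42.017 pc.
At distance d (pc), an angle of θ arcsec spans θ·d AU: s = 0.528 × 42.017 = 22.185 AU.

22.2 AU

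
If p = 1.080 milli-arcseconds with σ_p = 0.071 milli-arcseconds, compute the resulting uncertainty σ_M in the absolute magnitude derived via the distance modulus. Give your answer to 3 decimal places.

M = m − 5 log₁₀ d + 5 = m + 5 log₁₀ p + 5, so ∂M/∂p = 5/(p ln 10).
σ_M = (5/ln 10) · (σ_p/p) = 2.1715 × 0.071/1.080 = 2.1715 × 0.065741 = 0.14276.

σ_M = 0.143 mag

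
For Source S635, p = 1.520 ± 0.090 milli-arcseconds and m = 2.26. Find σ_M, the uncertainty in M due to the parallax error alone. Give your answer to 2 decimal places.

σ_M = 0.13 mag

M = m − 5 log₁₀ d + 5 = m + 5 log₁₀ p + 5, so ∂M/∂p = 5/(p ln 10).
σ_M = (5/ln 10) · (σ_p/p) = 2.1715 × 0.090/1.520 = 2.1715 × 0.059211 = 0.12858.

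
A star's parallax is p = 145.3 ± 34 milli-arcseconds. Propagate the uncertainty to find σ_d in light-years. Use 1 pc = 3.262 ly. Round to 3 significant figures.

5.25 ly

d = 1/p, so σ_d = σ_p / p².
σ_d = 0.0340 / (0.1453)² = 0.0340 / 0.021112 = 1.6105 pc = 1.6105 × 3.262 ly = 5.2535 ly.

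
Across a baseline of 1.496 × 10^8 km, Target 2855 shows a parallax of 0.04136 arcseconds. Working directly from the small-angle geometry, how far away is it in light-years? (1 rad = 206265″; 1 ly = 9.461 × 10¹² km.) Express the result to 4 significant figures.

78.86 ly

θ = 0.04136″ = 0.04136/206265 = 2.0052 × 10^-7 rad.
d = B/θ = (1.496 × 10^8) / (2.0052 × 10^-7) = 7.4606 × 10^14 km = (7.4606 × 10^14) / (9.461 × 10^12) ly = 78.856 ly.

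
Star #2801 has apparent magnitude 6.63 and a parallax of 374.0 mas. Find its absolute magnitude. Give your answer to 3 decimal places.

d = 1/p = 1/0.3740″ = 2.6738 pc.
m − M = 5 log₁₀(2.6738) − 5 = 2.1356 − 5 = -2.8644.
M = m − (m − M) = 6.63 − (-2.8644) = 9.494.

M = 9.494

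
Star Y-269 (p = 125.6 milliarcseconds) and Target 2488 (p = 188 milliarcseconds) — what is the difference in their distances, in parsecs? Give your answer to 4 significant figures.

d_A = 1/0.1256″ = 7.9618 pc; d_B = 1/0.1880″ = 5.3191 pc.
|d_B − d_A| = |5.3191 − 7.9618| = 2.6427 pc.

2.643 pc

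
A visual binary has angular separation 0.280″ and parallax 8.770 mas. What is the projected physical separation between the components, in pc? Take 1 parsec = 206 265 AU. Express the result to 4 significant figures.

d = 1/p = 1/0.008770″ = 114.03 pc.
At distance d (pc), an angle of θ arcsec spans θ·d AU: s = 0.280 × 114.03 = 31.928 AU.
= 31.928 / 206265 = 0.00015479 pc.

0.0001548 pc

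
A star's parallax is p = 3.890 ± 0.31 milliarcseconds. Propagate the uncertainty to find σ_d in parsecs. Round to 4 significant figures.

20.49 pc

d = 1/p, so σ_d = σ_p / p².
σ_d = 0.000310 / (0.003890)² = 0.000310 / 0.000015132 = 20.486 pc.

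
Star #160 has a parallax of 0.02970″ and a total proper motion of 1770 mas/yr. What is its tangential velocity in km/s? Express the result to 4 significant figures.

d = 1/p = 1/0.02970″ = 33.67 pc.
μ = 1770 mas/yr = 1.77 ″/yr.
v_t = 4.74 × μ × d = 4.74 × 1.77 × 33.67 = 282.48 km/s.

282.5 km/s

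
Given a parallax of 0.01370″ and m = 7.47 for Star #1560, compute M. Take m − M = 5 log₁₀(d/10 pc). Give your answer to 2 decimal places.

d = 1/p = 1/0.01370″ = 72.993 pc.
m − M = 5 log₁₀(72.993) − 5 = 9.3164 − 5 = 4.3164.
M = m − (m − M) = 7.47 − 4.3164 = 3.15.

M = 3.15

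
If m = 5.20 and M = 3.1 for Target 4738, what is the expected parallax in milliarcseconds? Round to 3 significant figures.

m − M = 5.20 − 3.1 = 2.10.
d = 10^((m−M)/5 + 1) = 10^1.420 = 26.303 pc.
p = 1/d = 1/26.303 = 0.038018 arcsec = 38.018 mas.

38.0 mas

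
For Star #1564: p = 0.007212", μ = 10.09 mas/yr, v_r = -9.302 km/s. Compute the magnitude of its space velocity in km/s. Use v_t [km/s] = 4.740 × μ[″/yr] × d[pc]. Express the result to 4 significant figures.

d = 1/p = 1/0.007212″ = 138.66 pc.
μ = 10.09 mas/yr = 0.01009 ″/yr.
v_t = 4.740 μ d = 4.740 × 0.01009 × 138.66 = 6.6316 km/s.
v = √(v_r² + v_t²) = √((-9.302)² + 6.6316²) = √130.505 = 11.424 km/s.

11.42 km/s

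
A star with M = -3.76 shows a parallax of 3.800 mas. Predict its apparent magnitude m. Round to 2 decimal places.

m = 3.34

d = 1/p = 1/0.003800″ = 263.16 pc.
m − M = 5 log₁₀ d − 5 = 5 log₁₀(263.16) − 5 = 12.1011 − 5 = 7.1011.
m = M + (m − M) = -3.76 + 7.1011 = 3.34.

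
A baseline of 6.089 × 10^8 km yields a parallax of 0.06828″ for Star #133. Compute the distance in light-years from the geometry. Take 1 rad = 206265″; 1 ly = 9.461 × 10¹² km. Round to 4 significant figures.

θ = 0.06828″ = 0.06828/206265 = 3.3103 × 10^-7 rad.
d = B/θ = (6.089 × 10^8) / (3.3103 × 10^-7) = 1.8394 × 10^15 km = (1.8394 × 10^15) / (9.461 × 10^12) ly = 194.42 ly.

194.4 ly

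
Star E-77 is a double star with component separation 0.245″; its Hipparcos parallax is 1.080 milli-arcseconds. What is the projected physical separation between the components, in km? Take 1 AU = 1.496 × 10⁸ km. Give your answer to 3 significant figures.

d = 1/p = 1/0.001080″ = 925.93 pc.
At distance d (pc), an angle of θ arcsec spans θ·d AU: s = 0.245 × 925.93 = 226.85 AU.
= 226.85 × 1.496 × 10⁸ km = 3.3937 × 10^10 km.

3.39 × 10^10 km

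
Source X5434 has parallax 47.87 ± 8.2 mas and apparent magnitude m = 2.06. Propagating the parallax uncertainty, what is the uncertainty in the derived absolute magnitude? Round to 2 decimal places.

σ_M = 0.37 mag

M = m − 5 log₁₀ d + 5 = m + 5 log₁₀ p + 5, so ∂M/∂p = 5/(p ln 10).
σ_M = (5/ln 10) · (σ_p/p) = 2.1715 × 8.2/47.87 = 2.1715 × 0.1713 = 0.37198.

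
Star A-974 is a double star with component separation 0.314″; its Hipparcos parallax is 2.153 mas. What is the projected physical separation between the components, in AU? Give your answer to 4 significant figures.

d = 1/p = 1/0.002153″ = 464.47 pc.
At distance d (pc), an angle of θ arcsec spans θ·d AU: s = 0.314 × 464.47 = 145.84 AU.

145.8 AU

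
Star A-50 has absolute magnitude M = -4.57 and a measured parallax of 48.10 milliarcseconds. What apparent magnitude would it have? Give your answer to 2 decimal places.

d = 1/p = 1/0.04810″ = 20.79 pc.
m − M = 5 log₁₀ d − 5 = 5 log₁₀(20.79) − 5 = 6.5893 − 5 = 1.5893.
m = M + (m − M) = -4.57 + 1.5893 = -2.98.

m = -2.98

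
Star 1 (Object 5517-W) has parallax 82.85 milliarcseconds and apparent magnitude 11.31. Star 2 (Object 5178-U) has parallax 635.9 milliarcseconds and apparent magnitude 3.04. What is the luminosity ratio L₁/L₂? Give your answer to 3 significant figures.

L₁/L₂ = 0.0290

d₁ = 1/p₁ = 1/0.08285″ = 12.07 pc; d₂ = 1/p₂ = 1/0.6359″ = 1.5726 pc.
M₁ = m₁ − 5 log₁₀ d₁ + 5 = 11.31 − 5.4085 + 5 = 10.9015.
M₂ = 3.04 − 0.9831 + 5 = 7.0569.
L₁/L₂ = 10^(0.4(M₂ − M₁)) = 10^(0.4 × (-3.8446)) = 10^(-1.53784) = 0.028984.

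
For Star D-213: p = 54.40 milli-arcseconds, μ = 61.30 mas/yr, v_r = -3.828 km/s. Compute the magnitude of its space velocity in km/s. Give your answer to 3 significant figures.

d = 1/p = 1/0.05440″ = 18.382 pc.
μ = 61.30 mas/yr = 0.06130 ″/yr.
v_t = 4.740 μ d = 4.740 × 0.06130 × 18.382 = 5.3411 km/s.
v = √(v_r² + v_t²) = √((-3.828)² + 5.3411²) = √43.1809 = 6.5712 km/s.

6.57 km/s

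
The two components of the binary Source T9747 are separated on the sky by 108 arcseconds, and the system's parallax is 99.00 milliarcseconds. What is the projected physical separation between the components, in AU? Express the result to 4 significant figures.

d = 1/p = 1/0.09900″ = 10.101 pc.
At distance d (pc), an angle of θ arcsec spans θ·d AU: s = 108 × 10.101 = 1090.9 AU.

1091 AU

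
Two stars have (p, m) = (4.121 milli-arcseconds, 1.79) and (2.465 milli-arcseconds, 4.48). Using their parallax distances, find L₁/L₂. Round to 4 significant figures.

L₁/L₂ = 4.262

d₁ = 1/p₁ = 1/0.004121″ = 242.66 pc; d₂ = 1/p₂ = 1/0.002465″ = 405.68 pc.
M₁ = m₁ − 5 log₁₀ d₁ + 5 = 1.79 − 11.9250 + 5 = -5.1350.
M₂ = 4.48 − 13.0409 + 5 = -3.5609.
L₁/L₂ = 10^(0.4(M₂ − M₁)) = 10^(0.4 × 1.5741) = 10^0.62964 = 4.2623.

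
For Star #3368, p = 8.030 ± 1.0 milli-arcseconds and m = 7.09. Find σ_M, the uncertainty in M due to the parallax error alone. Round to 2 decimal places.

σ_M = 0.27 mag

M = m − 5 log₁₀ d + 5 = m + 5 log₁₀ p + 5, so ∂M/∂p = 5/(p ln 10).
σ_M = (5/ln 10) · (σ_p/p) = 2.1715 × 1.0/8.030 = 2.1715 × 0.12453 = 0.27042.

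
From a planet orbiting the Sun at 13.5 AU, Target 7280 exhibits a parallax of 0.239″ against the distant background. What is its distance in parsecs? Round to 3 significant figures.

56.5 pc

With baseline B (in AU) and parallax p (in arcsec), d = B/p parsecs.
d = 13.5 / 0.239 = 56.485 pc.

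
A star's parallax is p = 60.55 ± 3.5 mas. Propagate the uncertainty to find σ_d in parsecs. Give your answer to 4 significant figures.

d = 1/p, so σ_d = σ_p / p².
σ_d = 0.00350 / (0.06055)² = 0.00350 / 0.0036663 = 0.95464 pc.

0.9546 pc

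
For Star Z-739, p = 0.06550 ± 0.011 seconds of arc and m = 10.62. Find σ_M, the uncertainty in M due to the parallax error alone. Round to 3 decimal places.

M = m − 5 log₁₀ d + 5 = m + 5 log₁₀ p + 5, so ∂M/∂p = 5/(p ln 10).
σ_M = (5/ln 10) · (σ_p/p) = 2.1715 × 0.011/0.06550 = 2.1715 × 0.16794 = 0.36468.

σ_M = 0.365 mag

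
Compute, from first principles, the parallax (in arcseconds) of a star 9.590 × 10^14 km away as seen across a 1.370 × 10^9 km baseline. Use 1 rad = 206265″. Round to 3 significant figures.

θ ≈ B/d = (1.370 × 10^9) / (9.590 × 10^14) = 1.4286 × 10^-6 rad.
In arcseconds: 1.4286 × 10^-6 × 206265 = 0.29467″.

0.295 arcsec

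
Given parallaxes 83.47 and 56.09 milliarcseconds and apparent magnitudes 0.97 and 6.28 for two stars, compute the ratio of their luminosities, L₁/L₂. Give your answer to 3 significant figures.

L₁/L₂ = 60.1

d₁ = 1/p₁ = 1/0.08347″ = 11.98 pc; d₂ = 1/p₂ = 1/0.05609″ = 17.828 pc.
M₁ = m₁ − 5 log₁₀ d₁ + 5 = 0.97 − 5.3923 + 5 = 0.5777.
M₂ = 6.28 − 6.2555 + 5 = 5.0245.
L₁/L₂ = 10^(0.4(M₂ − M₁)) = 10^(0.4 × 4.4468) = 10^1.77872 = 60.079.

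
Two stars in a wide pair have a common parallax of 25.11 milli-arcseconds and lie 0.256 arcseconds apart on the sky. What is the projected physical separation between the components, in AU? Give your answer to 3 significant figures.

10.2 AU

d = 1/p = 1/0.02511″ = 39.825 pc.
At distance d (pc), an angle of θ arcsec spans θ·d AU: s = 0.256 × 39.825 = 10.195 AU.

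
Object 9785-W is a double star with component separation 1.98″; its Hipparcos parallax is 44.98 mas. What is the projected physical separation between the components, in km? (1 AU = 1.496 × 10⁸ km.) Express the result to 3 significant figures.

d = 1/p = 1/0.04498″ = 22.232 pc.
At distance d (pc), an angle of θ arcsec spans θ·d AU: s = 1.98 × 22.232 = 44.019 AU.
= 44.019 × 1.496 × 10⁸ km = 6.5852 × 10^9 km.

6.59 × 10^9 km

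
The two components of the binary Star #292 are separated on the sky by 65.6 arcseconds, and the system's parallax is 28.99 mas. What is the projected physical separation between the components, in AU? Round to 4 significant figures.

d = 1/p = 1/0.02899″ = 34.495 pc.
At distance d (pc), an angle of θ arcsec spans θ·d AU: s = 65.6 × 34.495 = 2262.9 AU.

2263 AU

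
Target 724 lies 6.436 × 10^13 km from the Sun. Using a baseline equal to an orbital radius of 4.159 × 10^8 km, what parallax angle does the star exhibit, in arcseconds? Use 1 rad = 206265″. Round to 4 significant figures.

θ ≈ B/d = (4.159 × 10^8) / (6.436 × 10^13) = 6.4621 × 10^-6 rad.
In arcseconds: 6.4621 × 10^-6 × 206265 = 1.3329″.

1.333 arcsec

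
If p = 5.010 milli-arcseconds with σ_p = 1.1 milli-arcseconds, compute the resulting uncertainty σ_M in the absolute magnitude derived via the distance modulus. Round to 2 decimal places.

M = m − 5 log₁₀ d + 5 = m + 5 log₁₀ p + 5, so ∂M/∂p = 5/(p ln 10).
σ_M = (5/ln 10) · (σ_p/p) = 2.1715 × 1.1/5.010 = 2.1715 × 0.21956 = 0.47677.

σ_M = 0.48 mag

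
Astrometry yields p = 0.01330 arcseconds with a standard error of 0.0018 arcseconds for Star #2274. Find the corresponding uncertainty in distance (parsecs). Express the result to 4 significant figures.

10.18 pc

d = 1/p, so σ_d = σ_p / p².
σ_d = 0.00180 / (0.01330)² = 0.00180 / 0.00017689 = 10.176 pc.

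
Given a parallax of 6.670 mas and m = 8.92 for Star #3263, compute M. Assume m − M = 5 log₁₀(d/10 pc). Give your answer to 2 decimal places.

d = 1/p = 1/0.006670″ = 149.93 pc.
m − M = 5 log₁₀(149.93) − 5 = 10.8794 − 5 = 5.8794.
M = m − (m − M) = 8.92 − 5.8794 = 3.04.

M = 3.04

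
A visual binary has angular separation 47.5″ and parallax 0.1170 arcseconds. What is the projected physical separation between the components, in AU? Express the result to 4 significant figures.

406.0 AU

d = 1/p = 1/0.1170″ = 8.547 pc.
At distance d (pc), an angle of θ arcsec spans θ·d AU: s = 47.5 × 8.547 = 405.98 AU.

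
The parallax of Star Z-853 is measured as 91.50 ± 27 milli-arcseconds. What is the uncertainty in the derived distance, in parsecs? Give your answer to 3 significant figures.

3.22 pc

d = 1/p, so σ_d = σ_p / p².
σ_d = 0.0270 / (0.09150)² = 0.0270 / 0.0083723 = 3.2249 pc.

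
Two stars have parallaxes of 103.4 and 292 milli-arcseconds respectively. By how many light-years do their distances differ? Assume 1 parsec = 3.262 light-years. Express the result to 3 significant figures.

d_A = 1/0.1034″ = 9.6712 pc; d_B = 1/0.2920″ = 3.4247 pc.
|d_B − d_A| = |3.4247 − 9.6712| = 6.2465 pc = 6.2465 × 3.262 ly = 20.376 ly.

20.4 ly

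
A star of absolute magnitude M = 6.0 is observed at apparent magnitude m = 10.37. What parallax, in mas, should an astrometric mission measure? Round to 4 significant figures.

13.37 mas

m − M = 10.37 − 6.0 = 4.37.
d = 10^((m−M)/5 + 1) = 10^1.874 = 74.817 pc.
p = 1/d = 1/74.817 = 0.013366 arcsec = 13.366 mas.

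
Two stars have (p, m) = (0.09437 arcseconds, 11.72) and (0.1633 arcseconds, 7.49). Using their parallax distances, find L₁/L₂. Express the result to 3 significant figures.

d₁ = 1/p₁ = 1/0.09437″ = 10.597 pc; d₂ = 1/p₂ = 1/0.1633″ = 6.1237 pc.
M₁ = m₁ − 5 log₁₀ d₁ + 5 = 11.72 − 5.1259 + 5 = 11.5941.
M₂ = 7.49 − 3.9351 + 5 = 8.5549.
L₁/L₂ = 10^(0.4(M₂ − M₁)) = 10^(0.4 × (-3.0392)) = 10^(-1.21568) = 0.060858.

L₁/L₂ = 0.0609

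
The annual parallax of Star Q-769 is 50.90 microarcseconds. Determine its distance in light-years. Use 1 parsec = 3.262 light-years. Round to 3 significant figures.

p = 50.90 microarcseconds = 0.00005090 arcsec.
d = 1/p = 1/0.00005090 = 19646 pc.
In light-years: 19646 × 3.262 = 64085 ly.

64100 light years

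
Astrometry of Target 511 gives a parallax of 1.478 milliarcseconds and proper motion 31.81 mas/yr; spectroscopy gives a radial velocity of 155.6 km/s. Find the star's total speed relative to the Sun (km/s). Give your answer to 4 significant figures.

d = 1/p = 1/0.001478″ = 676.59 pc.
μ = 31.81 mas/yr = 0.03181 ″/yr.
v_t = 4.740 μ d = 4.740 × 0.03181 × 676.59 = 102.02 km/s.
v = √(v_r² + v_t²) = √(155.6² + 102.02²) = √34619.4 = 186.06 km/s.

186.1 km/s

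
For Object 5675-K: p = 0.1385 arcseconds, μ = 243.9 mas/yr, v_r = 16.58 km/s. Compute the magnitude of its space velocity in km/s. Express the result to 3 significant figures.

d = 1/p = 1/0.1385″ = 7.2202 pc.
μ = 243.9 mas/yr = 0.2439 ″/yr.
v_t = 4.740 μ d = 4.740 × 0.2439 × 7.2202 = 8.3472 km/s.
v = √(v_r² + v_t²) = √(16.58² + 8.3472²) = √344.572 = 18.563 km/s.

18.6 km/s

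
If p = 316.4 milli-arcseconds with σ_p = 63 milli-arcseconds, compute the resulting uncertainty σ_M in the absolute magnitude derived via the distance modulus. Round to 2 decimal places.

M = m − 5 log₁₀ d + 5 = m + 5 log₁₀ p + 5, so ∂M/∂p = 5/(p ln 10).
σ_M = (5/ln 10) · (σ_p/p) = 2.1715 × 63/316.4 = 2.1715 × 0.19912 = 0.43239.

σ_M = 0.43 mag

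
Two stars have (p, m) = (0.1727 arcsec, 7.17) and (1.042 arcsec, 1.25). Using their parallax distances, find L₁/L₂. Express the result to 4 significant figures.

L₁/L₂ = 0.1560

d₁ = 1/p₁ = 1/0.1727″ = 5.7904 pc; d₂ = 1/p₂ = 1/1.042″ = 0.95969 pc.
M₁ = m₁ − 5 log₁₀ d₁ + 5 = 7.17 − 3.8135 + 5 = 8.3565.
M₂ = 1.25 − (-0.0893) + 5 = 6.3393.
L₁/L₂ = 10^(0.4(M₂ − M₁)) = 10^(0.4 × (-2.0172)) = 10^(-0.80688) = 0.156.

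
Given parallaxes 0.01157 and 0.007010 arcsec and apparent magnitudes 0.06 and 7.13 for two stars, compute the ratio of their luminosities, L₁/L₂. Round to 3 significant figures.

d₁ = 1/p₁ = 1/0.01157″ = 86.43 pc; d₂ = 1/p₂ = 1/0.007010″ = 142.65 pc.
M₁ = m₁ − 5 log₁₀ d₁ + 5 = 0.06 − 9.6833 + 5 = -4.6233.
M₂ = 7.13 − 10.7714 + 5 = 1.3586.
L₁/L₂ = 10^(0.4(M₂ − M₁)) = 10^(0.4 × 5.9819) = 10^2.39276 = 247.04.

L₁/L₂ = 247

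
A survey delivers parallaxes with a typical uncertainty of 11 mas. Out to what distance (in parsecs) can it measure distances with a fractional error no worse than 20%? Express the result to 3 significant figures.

σ_d/d = σ_p/p, so the condition is σ_p/p ≤ 0.20, i.e. p ≥ σ_p/0.20.
p_min = 11/0.20 = 55 mas = 0.055 arcsec.
d_max = 1/p_min = 1/0.055 = 18.182 pc.

18.2 pc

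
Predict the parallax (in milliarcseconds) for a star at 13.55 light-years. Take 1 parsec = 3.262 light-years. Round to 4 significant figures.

240.7 mas

d = 13.55 ly ÷ 3.262 = 4.1539 pc.
p = 1/d = 1/4.1539 = 0.24074 arcsec.
= 0.24074 × 1000 = 240.74 mas.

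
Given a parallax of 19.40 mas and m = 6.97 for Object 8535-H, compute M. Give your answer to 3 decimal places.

d = 1/p = 1/0.01940″ = 51.546 pc.
m − M = 5 log₁₀(51.546) − 5 = 8.5610 − 5 = 3.5610.
M = m − (m − M) = 6.97 − 3.5610 = 3.409.

M = 3.409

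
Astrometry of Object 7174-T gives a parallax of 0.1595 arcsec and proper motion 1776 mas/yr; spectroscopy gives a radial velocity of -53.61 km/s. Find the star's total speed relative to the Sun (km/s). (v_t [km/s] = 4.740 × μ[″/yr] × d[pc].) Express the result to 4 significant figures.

75.23 km/s

d = 1/p = 1/0.1595″ = 6.2696 pc.
μ = 1776 mas/yr = 1.776 ″/yr.
v_t = 4.740 μ d = 4.740 × 1.776 × 6.2696 = 52.779 km/s.
v = √(v_r² + v_t²) = √((-53.61)² + 52.779²) = √5659.65 = 75.231 km/s.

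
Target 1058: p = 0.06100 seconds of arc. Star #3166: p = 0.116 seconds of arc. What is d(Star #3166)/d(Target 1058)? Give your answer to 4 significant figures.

0.5259

Since d = 1/p, d_B/d_A = p_A/p_B.
= 0.06100 / 0.116 = 0.52586.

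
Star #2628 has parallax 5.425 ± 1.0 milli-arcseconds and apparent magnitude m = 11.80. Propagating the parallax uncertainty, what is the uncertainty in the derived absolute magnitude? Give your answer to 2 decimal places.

σ_M = 0.40 mag

M = m − 5 log₁₀ d + 5 = m + 5 log₁₀ p + 5, so ∂M/∂p = 5/(p ln 10).
σ_M = (5/ln 10) · (σ_p/p) = 2.1715 × 1.0/5.425 = 2.1715 × 0.18433 = 0.40027.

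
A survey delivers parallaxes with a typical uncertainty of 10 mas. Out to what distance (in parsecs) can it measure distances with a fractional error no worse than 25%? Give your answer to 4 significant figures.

σ_d/d = σ_p/p, so the condition is σ_p/p ≤ 0.25, i.e. p ≥ σ_p/0.25.
p_min = 10/0.25 = 40 mas = 0.04 arcsec.
d_max = 1/p_min = 1/0.04 = 25 pc.

25.00 pc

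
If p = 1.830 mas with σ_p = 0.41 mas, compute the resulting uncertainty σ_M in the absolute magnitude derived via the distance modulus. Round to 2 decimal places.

M = m − 5 log₁₀ d + 5 = m + 5 log₁₀ p + 5, so ∂M/∂p = 5/(p ln 10).
σ_M = (5/ln 10) · (σ_p/p) = 2.1715 × 0.41/1.830 = 2.1715 × 0.22404 = 0.4865.

σ_M = 0.49 mag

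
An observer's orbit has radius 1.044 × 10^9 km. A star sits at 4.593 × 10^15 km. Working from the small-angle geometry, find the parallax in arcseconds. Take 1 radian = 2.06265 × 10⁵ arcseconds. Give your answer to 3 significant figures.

0.0469 arcsec

θ ≈ B/d = (1.044 × 10^9) / (4.593 × 10^15) = 2.2730 × 10^-7 rad.
In arcseconds: 2.2730 × 10^-7 × 206265 = 0.046884″.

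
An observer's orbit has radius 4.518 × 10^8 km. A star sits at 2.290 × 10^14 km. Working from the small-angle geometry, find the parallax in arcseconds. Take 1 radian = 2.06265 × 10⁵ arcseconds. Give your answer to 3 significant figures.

0.407 arcsec

θ ≈ B/d = (4.518 × 10^8) / (2.290 × 10^14) = 1.9729 × 10^-6 rad.
In arcseconds: 1.9729 × 10^-6 × 206265 = 0.40694″.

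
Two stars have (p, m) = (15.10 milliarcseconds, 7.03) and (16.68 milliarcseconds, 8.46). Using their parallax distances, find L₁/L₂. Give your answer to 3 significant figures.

d₁ = 1/p₁ = 1/0.01510″ = 66.225 pc; d₂ = 1/p₂ = 1/0.01668″ = 59.952 pc.
M₁ = m₁ − 5 log₁₀ d₁ + 5 = 7.03 − 9.1051 + 5 = 2.9249.
M₂ = 8.46 − 8.8890 + 5 = 4.5710.
L₁/L₂ = 10^(0.4(M₂ − M₁)) = 10^(0.4 × 1.6461) = 10^0.65844 = 4.5545.

L₁/L₂ = 4.55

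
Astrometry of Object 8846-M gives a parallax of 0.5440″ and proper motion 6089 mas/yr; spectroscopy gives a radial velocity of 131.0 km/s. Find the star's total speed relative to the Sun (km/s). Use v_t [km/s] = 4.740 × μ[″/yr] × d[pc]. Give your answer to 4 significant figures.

d = 1/p = 1/0.5440″ = 1.8382 pc.
μ = 6089 mas/yr = 6.089 ″/yr.
v_t = 4.740 μ d = 4.740 × 6.089 × 1.8382 = 53.054 km/s.
v = √(v_r² + v_t²) = √(131.0² + 53.054²) = √19975.7 = 141.34 km/s.

141.3 km/s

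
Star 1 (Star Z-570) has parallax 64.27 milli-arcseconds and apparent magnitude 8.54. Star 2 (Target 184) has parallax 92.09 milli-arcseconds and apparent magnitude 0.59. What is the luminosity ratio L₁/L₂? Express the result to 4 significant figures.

L₁/L₂ = 0.001356

d₁ = 1/p₁ = 1/0.06427″ = 15.559 pc; d₂ = 1/p₂ = 1/0.09209″ = 10.859 pc.
M₁ = m₁ − 5 log₁₀ d₁ + 5 = 8.54 − 5.9599 + 5 = 7.5801.
M₂ = 0.59 − 5.1789 + 5 = 0.4111.
L₁/L₂ = 10^(0.4(M₂ − M₁)) = 10^(0.4 × (-7.1690)) = 10^(-2.86760) = 0.0013564.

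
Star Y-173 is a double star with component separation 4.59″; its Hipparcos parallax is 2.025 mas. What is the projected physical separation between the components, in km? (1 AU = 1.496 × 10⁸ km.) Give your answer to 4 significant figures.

3.391 × 10^11 km

d = 1/p = 1/0.002025″ = 493.83 pc.
At distance d (pc), an angle of θ arcsec spans θ·d AU: s = 4.59 × 493.83 = 2266.7 AU.
= 2266.7 × 1.496 × 10⁸ km = 3.3910 × 10^11 km.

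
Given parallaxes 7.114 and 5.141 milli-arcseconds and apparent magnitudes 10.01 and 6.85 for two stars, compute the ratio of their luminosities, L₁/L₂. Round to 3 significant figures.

d₁ = 1/p₁ = 1/0.007114″ = 140.57 pc; d₂ = 1/p₂ = 1/0.005141″ = 194.51 pc.
M₁ = m₁ − 5 log₁₀ d₁ + 5 = 10.01 − 10.7395 + 5 = 4.2705.
M₂ = 6.85 − 11.4447 + 5 = 0.4053.
L₁/L₂ = 10^(0.4(M₂ − M₁)) = 10^(0.4 × (-3.8652)) = 10^(-1.54608) = 0.028439.

L₁/L₂ = 0.0284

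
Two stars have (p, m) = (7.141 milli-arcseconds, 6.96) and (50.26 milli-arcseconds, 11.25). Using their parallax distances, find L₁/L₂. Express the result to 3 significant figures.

L₁/L₂ = 2580

d₁ = 1/p₁ = 1/0.007141″ = 140.04 pc; d₂ = 1/p₂ = 1/0.05026″ = 19.897 pc.
M₁ = m₁ − 5 log₁₀ d₁ + 5 = 6.96 − 10.7313 + 5 = 1.2287.
M₂ = 11.25 − 6.4939 + 5 = 9.7561.
L₁/L₂ = 10^(0.4(M₂ − M₁)) = 10^(0.4 × 8.5274) = 10^3.41096 = 2576.1.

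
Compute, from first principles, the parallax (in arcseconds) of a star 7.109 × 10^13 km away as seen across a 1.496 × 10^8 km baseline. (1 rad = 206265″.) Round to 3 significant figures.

θ ≈ B/d = (1.496 × 10^8) / (7.109 × 10^13) = 2.1044 × 10^-6 rad.
In arcseconds: 2.1044 × 10^-6 × 206265 = 0.43406″.

0.434 arcsec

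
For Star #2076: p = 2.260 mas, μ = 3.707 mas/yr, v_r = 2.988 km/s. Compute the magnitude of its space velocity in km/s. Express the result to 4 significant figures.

d = 1/p = 1/0.002260″ = 442.48 pc.
μ = 3.707 mas/yr = 0.003707 ″/yr.
v_t = 4.740 μ d = 4.740 × 0.003707 × 442.48 = 7.7749 km/s.
v = √(v_r² + v_t²) = √(2.988² + 7.7749²) = √69.3772 = 8.3293 km/s.

8.329 km/s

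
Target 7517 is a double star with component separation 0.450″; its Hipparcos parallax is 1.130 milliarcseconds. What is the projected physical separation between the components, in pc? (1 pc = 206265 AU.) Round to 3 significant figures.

0.00193 pc

d = 1/p = 1/0.001130″ = 884.96 pc.
At distance d (pc), an angle of θ arcsec spans θ·d AU: s = 0.450 × 884.96 = 398.23 AU.
= 398.23 / 206265 = 0.0019307 pc.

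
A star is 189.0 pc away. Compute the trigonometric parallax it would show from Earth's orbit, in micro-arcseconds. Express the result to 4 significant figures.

p = 1/d = 1/189 = 0.005291 arcsec.
= 0.005291 × 10⁶ = 5291 μas.

5291 μas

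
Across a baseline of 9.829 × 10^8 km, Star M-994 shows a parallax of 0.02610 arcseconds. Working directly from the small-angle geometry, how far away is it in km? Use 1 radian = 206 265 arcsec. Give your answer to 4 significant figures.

7.768 × 10^15 km

θ = 0.02610″ = 0.02610/206265 = 1.2654 × 10^-7 rad.
d = B/θ = (9.829 × 10^8) / (1.2654 × 10^-7) = 7.7675 × 10^15 km.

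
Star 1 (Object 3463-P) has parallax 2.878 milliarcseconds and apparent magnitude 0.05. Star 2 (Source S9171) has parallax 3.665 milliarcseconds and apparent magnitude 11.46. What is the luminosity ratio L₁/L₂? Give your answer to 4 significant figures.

L₁/L₂ = 59420

d₁ = 1/p₁ = 1/0.002878″ = 347.46 pc; d₂ = 1/p₂ = 1/0.003665″ = 272.85 pc.
M₁ = m₁ − 5 log₁₀ d₁ + 5 = 0.05 − 12.7045 + 5 = -7.6545.
M₂ = 11.46 − 12.1796 + 5 = 4.2804.
L₁/L₂ = 10^(0.4(M₂ − M₁)) = 10^(0.4 × 11.9349) = 10^4.77396 = 59424.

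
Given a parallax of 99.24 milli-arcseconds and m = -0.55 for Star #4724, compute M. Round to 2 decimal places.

M = -0.57

d = 1/p = 1/0.09924″ = 10.077 pc.
m − M = 5 log₁₀(10.077) − 5 = 5.0167 − 5 = 0.0167.
M = m − (m − M) = -0.55 − 0.0167 = -0.57.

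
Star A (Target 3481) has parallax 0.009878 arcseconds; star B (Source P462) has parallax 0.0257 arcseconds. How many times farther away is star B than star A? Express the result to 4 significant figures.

Since d = 1/p, d_B/d_A = p_A/p_B.
= 0.009878 / 0.0257 = 0.38436.

0.3844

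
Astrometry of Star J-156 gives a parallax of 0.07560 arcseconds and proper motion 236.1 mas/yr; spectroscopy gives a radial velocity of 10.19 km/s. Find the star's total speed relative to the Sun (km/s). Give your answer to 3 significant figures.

d = 1/p = 1/0.07560″ = 13.228 pc.
μ = 236.1 mas/yr = 0.2361 ″/yr.
v_t = 4.740 μ d = 4.740 × 0.2361 × 13.228 = 14.804 km/s.
v = √(v_r² + v_t²) = √(10.19² + 14.804²) = √322.995 = 17.972 km/s.

18.0 km/s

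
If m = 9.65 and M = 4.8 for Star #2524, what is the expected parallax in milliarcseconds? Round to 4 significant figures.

m − M = 9.65 − 4.8 = 4.85.
d = 10^((m−M)/5 + 1) = 10^1.970 = 93.325 pc.
p = 1/d = 1/93.325 = 0.010715 arcsec = 10.715 mas.

10.72 mas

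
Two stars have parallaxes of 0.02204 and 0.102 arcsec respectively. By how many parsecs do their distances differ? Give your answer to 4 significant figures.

d_A = 1/0.02204″ = 45.372 pc; d_B = 1/0.1020″ = 9.8039 pc.
|d_B − d_A| = |9.8039 − 45.372| = 35.568 pc.

35.57 pc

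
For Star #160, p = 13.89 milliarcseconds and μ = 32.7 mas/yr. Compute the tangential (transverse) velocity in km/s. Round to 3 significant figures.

d = 1/p = 1/0.01389″ = 71.994 pc.
μ = 32.7 mas/yr = 0.0327 ″/yr.
v_t = 4.74 × μ × d = 4.74 × 0.0327 × 71.994 = 11.159 km/s.

11.2 km/s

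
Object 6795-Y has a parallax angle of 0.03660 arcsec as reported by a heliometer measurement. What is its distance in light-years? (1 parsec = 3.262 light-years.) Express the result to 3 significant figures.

d = 1/p = 1/0.03660 = 27.322 pc.
In light-years: 27.322 × 3.262 = 89.124 ly.

89.1 light years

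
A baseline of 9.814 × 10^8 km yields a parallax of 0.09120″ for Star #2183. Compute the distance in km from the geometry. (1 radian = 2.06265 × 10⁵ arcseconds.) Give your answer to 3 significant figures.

2.22 × 10^15 km

θ = 0.09120″ = 0.09120/206265 = 4.4215 × 10^-7 rad.
d = B/θ = (9.814 × 10^8) / (4.4215 × 10^-7) = 2.2196 × 10^15 km.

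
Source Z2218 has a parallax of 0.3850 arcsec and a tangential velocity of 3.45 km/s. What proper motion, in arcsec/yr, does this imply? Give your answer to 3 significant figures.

d = 1/p = 1/0.3850″ = 2.5974 pc.
μ = v_t / (4.74 d) = 3.45 / (4.74 × 2.5974) = 3.45 / 12.312 = 0.28021 ″/yr.

0.280 arcsec/yr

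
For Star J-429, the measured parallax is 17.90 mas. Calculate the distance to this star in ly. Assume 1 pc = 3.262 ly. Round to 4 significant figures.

182.2 ly

p = 17.90 mas = 0.01790 arcsec.
d = 1/p = 1/0.01790 = 55.866 pc.
In light-years: 55.866 × 3.262 = 182.23 ly.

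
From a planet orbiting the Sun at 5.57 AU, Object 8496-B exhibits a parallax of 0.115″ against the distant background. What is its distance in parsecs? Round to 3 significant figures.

With baseline B (in AU) and parallax p (in arcsec), d = B/p parsecs.
d = 5.57 / 0.115 = 48.435 pc.

48.4 pc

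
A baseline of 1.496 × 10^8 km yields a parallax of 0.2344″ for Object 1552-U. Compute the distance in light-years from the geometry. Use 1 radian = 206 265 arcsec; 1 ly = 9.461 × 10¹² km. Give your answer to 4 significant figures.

θ = 0.2344″ = 0.2344/206265 = 1.1364 × 10^-6 rad.
d = B/θ = (1.496 × 10^8) / (1.1364 × 10^-6) = 1.3164 × 10^14 km = (1.3164 × 10^14) / (9.461 × 10^12) ly = 13.914 ly.

13.91 ly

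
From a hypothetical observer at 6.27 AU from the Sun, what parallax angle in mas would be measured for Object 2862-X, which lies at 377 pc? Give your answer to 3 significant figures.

16.6 mas

p (arcsec) = B (AU) / d (pc).
p = 6.27 / 377 = 0.016631 arcsec = 16.631 mas.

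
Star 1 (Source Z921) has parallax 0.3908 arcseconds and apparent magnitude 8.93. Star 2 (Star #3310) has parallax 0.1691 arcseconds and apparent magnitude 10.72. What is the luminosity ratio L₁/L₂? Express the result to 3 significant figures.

d₁ = 1/p₁ = 1/0.3908″ = 2.5589 pc; d₂ = 1/p₂ = 1/0.1691″ = 5.9137 pc.
M₁ = m₁ − 5 log₁₀ d₁ + 5 = 8.93 − 2.0403 + 5 = 11.8897.
M₂ = 10.72 − 3.8593 + 5 = 11.8607.
L₁/L₂ = 10^(0.4(M₂ − M₁)) = 10^(0.4 × (-0.0290)) = 10^(-0.01160) = 0.97364.

L₁/L₂ = 0.974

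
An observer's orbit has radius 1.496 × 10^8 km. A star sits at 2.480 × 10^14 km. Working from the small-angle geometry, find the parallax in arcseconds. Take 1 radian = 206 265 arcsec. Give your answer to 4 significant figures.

θ ≈ B/d = (1.496 × 10^8) / (2.480 × 10^14) = 6.0323 × 10^-7 rad.
In arcseconds: 6.0323 × 10^-7 × 206265 = 0.12443″.

0.1244 arcsec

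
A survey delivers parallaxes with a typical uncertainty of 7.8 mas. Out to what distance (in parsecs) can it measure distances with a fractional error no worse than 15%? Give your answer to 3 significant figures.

19.2 pc

σ_d/d = σ_p/p, so the condition is σ_p/p ≤ 0.15, i.e. p ≥ σ_p/0.15.
p_min = 7.8/0.15 = 52 mas = 0.052 arcsec.
d_max = 1/p_min = 1/0.052 = 19.231 pc.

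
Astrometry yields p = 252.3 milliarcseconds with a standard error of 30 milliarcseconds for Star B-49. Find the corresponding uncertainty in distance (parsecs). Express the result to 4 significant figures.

0.4713 pc

d = 1/p, so σ_d = σ_p / p².
σ_d = 0.0300 / (0.2523)² = 0.0300 / 0.063655 = 0.47129 pc.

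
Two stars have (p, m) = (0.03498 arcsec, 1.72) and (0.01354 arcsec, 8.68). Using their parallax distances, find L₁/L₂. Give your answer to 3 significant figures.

L₁/L₂ = 91.1

d₁ = 1/p₁ = 1/0.03498″ = 28.588 pc; d₂ = 1/p₂ = 1/0.01354″ = 73.855 pc.
M₁ = m₁ − 5 log₁₀ d₁ + 5 = 1.72 − 7.2809 + 5 = -0.5609.
M₂ = 8.68 − 9.3419 + 5 = 4.3381.
L₁/L₂ = 10^(0.4(M₂ − M₁)) = 10^(0.4 × 4.8990) = 10^1.95960 = 91.117.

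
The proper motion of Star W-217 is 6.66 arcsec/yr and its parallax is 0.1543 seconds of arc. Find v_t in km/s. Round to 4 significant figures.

d = 1/p = 1/0.1543″ = 6.4809 pc.
v_t = 4.74 × μ × d = 4.74 × 6.66 × 6.4809 = 204.59 km/s.

204.6 km/s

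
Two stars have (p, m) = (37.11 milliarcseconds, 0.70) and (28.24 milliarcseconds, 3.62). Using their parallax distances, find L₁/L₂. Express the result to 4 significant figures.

L₁/L₂ = 8.526

d₁ = 1/p₁ = 1/0.03711″ = 26.947 pc; d₂ = 1/p₂ = 1/0.02824″ = 35.411 pc.
M₁ = m₁ − 5 log₁₀ d₁ + 5 = 0.70 − 7.1526 + 5 = -1.4526.
M₂ = 3.62 − 7.7457 + 5 = 0.8743.
L₁/L₂ = 10^(0.4(M₂ − M₁)) = 10^(0.4 × 2.3269) = 10^0.93076 = 8.5263.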